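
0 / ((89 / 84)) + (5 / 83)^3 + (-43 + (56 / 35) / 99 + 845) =226998357301 / 283034565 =802.02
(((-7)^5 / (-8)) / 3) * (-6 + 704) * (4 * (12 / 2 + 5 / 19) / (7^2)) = 249914.61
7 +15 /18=47 /6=7.83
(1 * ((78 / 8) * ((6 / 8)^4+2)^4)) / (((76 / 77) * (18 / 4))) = 123780676220201 / 1958505086976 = 63.20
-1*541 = -541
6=6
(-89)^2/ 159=7921/ 159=49.82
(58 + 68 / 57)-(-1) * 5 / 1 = 3659 / 57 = 64.19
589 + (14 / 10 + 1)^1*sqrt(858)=12*sqrt(858) / 5 + 589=659.30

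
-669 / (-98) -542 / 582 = 168121 / 28518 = 5.90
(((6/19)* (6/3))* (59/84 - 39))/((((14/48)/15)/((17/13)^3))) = -5689843560/2045407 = -2781.77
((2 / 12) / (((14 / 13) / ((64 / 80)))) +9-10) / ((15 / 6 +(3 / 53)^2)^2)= -2903697008 / 20765636745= -0.14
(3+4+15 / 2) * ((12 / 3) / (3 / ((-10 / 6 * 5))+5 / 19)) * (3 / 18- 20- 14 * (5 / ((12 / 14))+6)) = 5110525 / 46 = 111098.37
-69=-69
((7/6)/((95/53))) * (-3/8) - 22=-33811/1520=-22.24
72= 72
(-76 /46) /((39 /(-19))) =0.80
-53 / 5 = -10.60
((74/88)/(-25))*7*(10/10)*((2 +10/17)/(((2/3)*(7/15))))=-333/170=-1.96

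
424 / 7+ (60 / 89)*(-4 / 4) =37316 / 623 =59.90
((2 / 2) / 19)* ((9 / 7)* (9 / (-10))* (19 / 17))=-81 / 1190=-0.07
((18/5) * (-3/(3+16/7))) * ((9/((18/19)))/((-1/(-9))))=-32319/185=-174.70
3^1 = 3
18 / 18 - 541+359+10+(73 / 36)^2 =-216287 / 1296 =-166.89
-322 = -322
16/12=4/3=1.33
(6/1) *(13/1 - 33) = -120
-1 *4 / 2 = -2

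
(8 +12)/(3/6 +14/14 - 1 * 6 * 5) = -40/57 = -0.70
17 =17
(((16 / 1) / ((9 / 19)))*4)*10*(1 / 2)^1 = 6080 / 9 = 675.56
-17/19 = -0.89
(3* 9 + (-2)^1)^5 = 9765625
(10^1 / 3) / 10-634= -1901 / 3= -633.67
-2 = -2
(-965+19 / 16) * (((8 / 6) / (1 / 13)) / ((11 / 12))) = -200473 / 11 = -18224.82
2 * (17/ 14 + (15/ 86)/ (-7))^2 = 256328/ 90601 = 2.83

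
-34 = -34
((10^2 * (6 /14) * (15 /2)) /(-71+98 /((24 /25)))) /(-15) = -1800 /2611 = -0.69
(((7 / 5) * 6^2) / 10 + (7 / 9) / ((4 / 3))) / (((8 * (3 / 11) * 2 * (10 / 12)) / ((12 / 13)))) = 1.43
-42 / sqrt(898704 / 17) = -7 * sqrt(17) / 158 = -0.18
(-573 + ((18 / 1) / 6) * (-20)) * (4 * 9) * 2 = -45576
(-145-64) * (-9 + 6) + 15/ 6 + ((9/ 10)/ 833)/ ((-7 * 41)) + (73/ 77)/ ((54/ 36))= 630.13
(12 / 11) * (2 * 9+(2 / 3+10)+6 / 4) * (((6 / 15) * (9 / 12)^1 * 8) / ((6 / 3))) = 2172 / 55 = 39.49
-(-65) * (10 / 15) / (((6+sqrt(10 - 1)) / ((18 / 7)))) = 260 / 21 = 12.38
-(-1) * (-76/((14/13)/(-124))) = 61256/7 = 8750.86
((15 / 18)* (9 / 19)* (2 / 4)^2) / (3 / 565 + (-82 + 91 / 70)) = -565 / 462004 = -0.00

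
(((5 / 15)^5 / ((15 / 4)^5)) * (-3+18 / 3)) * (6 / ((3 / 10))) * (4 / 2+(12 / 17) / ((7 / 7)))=188416 / 209131875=0.00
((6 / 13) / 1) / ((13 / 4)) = 24 / 169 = 0.14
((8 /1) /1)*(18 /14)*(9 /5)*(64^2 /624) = 55296 /455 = 121.53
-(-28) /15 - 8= -92 /15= -6.13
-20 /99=-0.20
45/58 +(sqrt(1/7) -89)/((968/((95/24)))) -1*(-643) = 95*sqrt(7)/162624 +433484629/673728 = 643.41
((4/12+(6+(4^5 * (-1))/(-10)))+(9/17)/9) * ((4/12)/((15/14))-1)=-860002/11475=-74.95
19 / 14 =1.36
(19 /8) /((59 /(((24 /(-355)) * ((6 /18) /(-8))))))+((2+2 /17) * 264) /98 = 796260947 /139577480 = 5.70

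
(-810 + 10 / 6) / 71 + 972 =960.62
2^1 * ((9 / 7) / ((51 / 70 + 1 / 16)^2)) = 806400 / 196249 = 4.11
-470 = -470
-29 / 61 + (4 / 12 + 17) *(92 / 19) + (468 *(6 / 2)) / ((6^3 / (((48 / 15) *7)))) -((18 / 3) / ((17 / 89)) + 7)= 190.64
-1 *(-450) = 450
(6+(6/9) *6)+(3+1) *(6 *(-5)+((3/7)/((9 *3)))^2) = -436586/3969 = -110.00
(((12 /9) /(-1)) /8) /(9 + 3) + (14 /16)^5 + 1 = 442079 /294912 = 1.50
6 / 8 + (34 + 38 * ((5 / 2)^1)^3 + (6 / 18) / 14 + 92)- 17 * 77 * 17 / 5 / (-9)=382736 / 315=1215.03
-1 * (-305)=305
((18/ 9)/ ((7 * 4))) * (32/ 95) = 16/ 665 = 0.02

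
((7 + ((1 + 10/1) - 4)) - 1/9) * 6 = 250/3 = 83.33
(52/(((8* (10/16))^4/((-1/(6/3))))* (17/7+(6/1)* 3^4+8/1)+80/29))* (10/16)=-2639/50387276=-0.00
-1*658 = -658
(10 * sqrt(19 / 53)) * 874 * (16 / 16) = 8740 * sqrt(1007) / 53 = 5232.99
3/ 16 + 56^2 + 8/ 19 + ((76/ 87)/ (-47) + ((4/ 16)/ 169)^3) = 75278082508863263/ 23999975553216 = 3136.59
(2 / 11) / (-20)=-1 / 110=-0.01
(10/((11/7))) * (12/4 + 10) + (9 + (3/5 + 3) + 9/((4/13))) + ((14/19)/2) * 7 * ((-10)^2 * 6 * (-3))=-18883267/4180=-4517.53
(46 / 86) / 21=23 / 903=0.03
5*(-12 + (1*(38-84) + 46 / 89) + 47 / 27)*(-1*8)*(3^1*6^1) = 10715920 / 267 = 40134.53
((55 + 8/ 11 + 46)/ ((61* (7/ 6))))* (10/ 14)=33570/ 32879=1.02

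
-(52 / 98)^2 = -676 / 2401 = -0.28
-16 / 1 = -16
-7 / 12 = -0.58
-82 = -82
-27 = -27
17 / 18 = 0.94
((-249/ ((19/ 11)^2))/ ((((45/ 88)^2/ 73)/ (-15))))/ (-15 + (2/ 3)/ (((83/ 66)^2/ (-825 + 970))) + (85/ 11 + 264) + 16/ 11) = 1094.53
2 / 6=1 / 3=0.33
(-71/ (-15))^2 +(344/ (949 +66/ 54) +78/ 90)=5684359/ 240525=23.63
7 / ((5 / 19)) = 133 / 5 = 26.60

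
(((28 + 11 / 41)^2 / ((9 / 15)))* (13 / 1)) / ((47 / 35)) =12893.22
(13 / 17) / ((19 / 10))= 130 / 323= 0.40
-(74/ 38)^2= -3.79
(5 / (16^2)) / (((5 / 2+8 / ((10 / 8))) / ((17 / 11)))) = 425 / 125312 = 0.00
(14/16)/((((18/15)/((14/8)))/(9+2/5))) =2303/192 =11.99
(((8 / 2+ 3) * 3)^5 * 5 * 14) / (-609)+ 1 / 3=-40840981 / 87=-469436.56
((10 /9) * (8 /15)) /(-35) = -16 /945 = -0.02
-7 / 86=-0.08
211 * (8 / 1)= 1688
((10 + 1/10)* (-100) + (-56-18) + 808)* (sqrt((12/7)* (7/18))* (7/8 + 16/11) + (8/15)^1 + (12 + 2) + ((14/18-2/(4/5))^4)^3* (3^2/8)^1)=-92299843112415325171/428456067194880-4715* sqrt(6)/22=-215949.26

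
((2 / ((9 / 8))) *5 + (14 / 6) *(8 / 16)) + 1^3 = 199 / 18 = 11.06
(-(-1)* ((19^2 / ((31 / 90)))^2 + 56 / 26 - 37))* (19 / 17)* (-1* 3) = -782174860119 / 212381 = -3682885.29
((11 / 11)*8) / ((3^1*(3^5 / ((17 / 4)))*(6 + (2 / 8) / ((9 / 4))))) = 34 / 4455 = 0.01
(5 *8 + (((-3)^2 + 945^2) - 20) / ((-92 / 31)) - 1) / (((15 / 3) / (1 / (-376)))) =13839923 / 86480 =160.04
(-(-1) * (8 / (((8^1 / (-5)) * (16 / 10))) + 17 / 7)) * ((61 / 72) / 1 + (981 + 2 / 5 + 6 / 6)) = -657371 / 960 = -684.76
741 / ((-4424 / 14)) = -741 / 316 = -2.34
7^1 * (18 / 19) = 126 / 19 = 6.63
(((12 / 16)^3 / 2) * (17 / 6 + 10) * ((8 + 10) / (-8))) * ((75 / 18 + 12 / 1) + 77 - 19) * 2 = -925155 / 1024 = -903.47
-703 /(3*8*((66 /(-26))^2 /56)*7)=-118807 /3267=-36.37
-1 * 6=-6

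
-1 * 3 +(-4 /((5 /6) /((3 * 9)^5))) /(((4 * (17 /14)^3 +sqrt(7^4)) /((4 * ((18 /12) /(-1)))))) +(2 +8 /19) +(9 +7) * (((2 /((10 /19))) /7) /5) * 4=942600031306853 /128102275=7358183.38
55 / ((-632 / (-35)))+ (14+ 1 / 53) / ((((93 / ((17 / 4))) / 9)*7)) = 28126519 / 7268632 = 3.87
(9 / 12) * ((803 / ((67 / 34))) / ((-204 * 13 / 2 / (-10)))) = 4015 / 1742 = 2.30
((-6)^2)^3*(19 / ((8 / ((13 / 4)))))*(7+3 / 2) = 3061071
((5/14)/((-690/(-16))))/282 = 0.00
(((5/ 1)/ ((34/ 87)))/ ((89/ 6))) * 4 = 5220/ 1513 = 3.45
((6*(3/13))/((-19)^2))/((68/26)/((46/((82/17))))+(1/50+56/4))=6900/25715113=0.00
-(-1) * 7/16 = 7/16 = 0.44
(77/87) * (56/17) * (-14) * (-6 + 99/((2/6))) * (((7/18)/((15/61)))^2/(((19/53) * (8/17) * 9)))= -3536634336697/180755550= -19565.84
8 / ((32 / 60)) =15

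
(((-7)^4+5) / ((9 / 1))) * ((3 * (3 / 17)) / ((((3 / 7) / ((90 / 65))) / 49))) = 22405.19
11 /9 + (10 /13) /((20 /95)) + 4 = 2077 /234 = 8.88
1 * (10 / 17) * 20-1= 183 / 17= 10.76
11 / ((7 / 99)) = 1089 / 7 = 155.57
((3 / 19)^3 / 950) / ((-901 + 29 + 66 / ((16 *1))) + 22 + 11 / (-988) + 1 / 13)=-0.00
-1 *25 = -25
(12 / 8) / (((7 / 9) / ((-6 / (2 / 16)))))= -648 / 7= -92.57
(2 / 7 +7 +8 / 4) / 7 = 65 / 49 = 1.33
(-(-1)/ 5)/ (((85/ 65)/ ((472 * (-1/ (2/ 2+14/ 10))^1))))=-1534/ 51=-30.08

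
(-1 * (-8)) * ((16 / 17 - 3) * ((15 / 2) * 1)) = -2100 / 17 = -123.53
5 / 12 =0.42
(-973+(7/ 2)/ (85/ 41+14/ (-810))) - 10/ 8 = -33200829/ 34138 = -972.55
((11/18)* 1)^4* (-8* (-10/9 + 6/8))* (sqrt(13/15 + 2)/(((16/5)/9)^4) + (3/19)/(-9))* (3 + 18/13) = -14641/472392 + 34772375* sqrt(645)/4718592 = 187.12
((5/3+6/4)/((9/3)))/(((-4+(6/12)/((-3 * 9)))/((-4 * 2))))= 456/217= 2.10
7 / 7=1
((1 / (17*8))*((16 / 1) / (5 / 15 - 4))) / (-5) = 6 / 935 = 0.01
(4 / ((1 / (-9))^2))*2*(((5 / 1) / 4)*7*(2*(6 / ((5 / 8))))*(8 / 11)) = 870912 / 11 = 79173.82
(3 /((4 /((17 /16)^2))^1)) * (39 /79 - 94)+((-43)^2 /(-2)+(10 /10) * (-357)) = -110072753 /80896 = -1360.67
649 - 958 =-309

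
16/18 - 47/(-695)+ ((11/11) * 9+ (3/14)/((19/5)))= 16659773/1663830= 10.01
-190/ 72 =-95/ 36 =-2.64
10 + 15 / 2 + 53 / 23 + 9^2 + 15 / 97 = 450479 / 4462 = 100.96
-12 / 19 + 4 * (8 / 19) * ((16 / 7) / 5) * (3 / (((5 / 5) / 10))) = 22.47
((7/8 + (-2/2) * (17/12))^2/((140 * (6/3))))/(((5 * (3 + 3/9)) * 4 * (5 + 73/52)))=2197/895104000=0.00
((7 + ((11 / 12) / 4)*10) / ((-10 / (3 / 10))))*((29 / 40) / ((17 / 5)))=-6467 / 108800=-0.06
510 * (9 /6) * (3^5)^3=10976913855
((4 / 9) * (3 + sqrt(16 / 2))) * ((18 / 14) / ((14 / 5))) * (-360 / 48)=-225 / 49- 150 * sqrt(2) / 49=-8.92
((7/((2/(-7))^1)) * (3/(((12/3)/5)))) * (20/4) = -3675/8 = -459.38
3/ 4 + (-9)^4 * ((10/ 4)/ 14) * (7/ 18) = 3651/ 8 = 456.38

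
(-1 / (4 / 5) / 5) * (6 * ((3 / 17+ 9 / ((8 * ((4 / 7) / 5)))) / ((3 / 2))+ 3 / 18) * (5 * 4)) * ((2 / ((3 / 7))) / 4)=-195545 / 816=-239.64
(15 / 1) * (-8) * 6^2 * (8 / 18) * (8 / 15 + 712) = -1368064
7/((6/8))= 28/3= 9.33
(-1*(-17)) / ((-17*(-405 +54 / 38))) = 19 / 7668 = 0.00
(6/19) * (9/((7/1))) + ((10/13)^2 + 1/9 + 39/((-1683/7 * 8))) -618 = -186696109669/302630328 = -616.91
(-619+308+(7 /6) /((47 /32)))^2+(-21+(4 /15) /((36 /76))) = 28690407184 /298215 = 96207.12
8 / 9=0.89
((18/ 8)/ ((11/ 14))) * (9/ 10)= 567/ 220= 2.58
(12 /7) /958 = 6 /3353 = 0.00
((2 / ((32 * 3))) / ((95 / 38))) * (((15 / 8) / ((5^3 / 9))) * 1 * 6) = 27 / 4000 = 0.01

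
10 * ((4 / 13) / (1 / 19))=760 / 13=58.46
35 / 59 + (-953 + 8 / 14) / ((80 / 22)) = -4317083 / 16520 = -261.32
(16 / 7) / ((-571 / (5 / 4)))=-0.01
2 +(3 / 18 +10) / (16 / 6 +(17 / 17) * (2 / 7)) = 5.44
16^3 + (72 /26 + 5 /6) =319769 /78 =4099.60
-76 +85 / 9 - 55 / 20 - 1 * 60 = -4655 / 36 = -129.31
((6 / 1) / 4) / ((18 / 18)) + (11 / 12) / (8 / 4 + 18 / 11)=841 / 480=1.75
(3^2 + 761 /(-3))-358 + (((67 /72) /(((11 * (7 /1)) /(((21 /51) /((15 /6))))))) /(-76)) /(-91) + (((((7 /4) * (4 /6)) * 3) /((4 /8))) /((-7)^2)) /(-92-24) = -4068601480717 /6750984240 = -602.67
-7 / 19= -0.37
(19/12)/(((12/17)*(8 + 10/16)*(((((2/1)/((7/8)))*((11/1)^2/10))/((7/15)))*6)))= 15827/21640608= 0.00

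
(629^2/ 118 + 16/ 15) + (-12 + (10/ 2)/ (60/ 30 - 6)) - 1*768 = 9107381/ 3540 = 2572.71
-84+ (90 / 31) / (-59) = -153726 / 1829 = -84.05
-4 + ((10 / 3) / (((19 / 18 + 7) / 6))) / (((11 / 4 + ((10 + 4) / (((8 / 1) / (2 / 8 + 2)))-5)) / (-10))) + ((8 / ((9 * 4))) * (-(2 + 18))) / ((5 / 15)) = -2788 / 87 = -32.05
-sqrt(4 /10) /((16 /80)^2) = -5 * sqrt(10) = -15.81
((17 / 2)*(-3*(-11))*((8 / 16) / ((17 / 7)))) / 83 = 231 / 332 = 0.70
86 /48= 43 /24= 1.79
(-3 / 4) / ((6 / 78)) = -39 / 4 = -9.75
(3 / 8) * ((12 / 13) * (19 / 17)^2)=3249 / 7514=0.43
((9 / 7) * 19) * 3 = 513 / 7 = 73.29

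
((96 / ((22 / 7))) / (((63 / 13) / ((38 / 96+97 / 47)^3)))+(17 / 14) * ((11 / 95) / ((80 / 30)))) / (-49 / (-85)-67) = -25124773738219241 / 17782947974905344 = -1.41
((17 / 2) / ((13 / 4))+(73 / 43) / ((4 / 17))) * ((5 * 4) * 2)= 219810 / 559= 393.22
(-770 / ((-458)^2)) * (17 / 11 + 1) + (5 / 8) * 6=3.74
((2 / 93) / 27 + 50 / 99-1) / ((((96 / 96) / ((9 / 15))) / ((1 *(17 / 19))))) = -0.27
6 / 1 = 6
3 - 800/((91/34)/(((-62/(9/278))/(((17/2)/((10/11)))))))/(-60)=-27496519/27027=-1017.37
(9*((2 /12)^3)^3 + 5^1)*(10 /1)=27993605 /559872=50.00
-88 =-88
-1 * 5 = -5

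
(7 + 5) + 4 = 16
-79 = -79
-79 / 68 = -1.16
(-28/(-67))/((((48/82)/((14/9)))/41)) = 82369/1809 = 45.53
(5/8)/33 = 5/264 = 0.02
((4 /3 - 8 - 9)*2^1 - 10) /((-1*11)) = 124 /33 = 3.76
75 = 75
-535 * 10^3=-535000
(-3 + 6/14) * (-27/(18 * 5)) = 27/35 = 0.77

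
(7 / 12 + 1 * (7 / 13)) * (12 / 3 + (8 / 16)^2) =2975 / 624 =4.77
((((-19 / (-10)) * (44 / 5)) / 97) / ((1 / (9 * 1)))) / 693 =38 / 16975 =0.00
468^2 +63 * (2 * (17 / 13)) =2849454 / 13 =219188.77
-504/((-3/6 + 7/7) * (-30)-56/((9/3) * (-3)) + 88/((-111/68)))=167832/20875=8.04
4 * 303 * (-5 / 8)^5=-946875 / 8192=-115.59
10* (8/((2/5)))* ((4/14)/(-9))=-400/63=-6.35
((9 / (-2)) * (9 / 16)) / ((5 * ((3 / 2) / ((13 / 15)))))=-117 / 400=-0.29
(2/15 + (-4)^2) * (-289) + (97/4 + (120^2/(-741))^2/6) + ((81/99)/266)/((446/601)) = -143791726911299/31427566170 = -4575.34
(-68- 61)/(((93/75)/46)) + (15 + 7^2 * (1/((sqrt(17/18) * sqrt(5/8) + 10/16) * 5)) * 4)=-17444247/3565 + 9408 * sqrt(85)/575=-4742.35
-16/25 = -0.64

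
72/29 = 2.48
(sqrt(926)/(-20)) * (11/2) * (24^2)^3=-262766592 * sqrt(926)/5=-1599210517.88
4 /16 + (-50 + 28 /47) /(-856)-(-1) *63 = 63.31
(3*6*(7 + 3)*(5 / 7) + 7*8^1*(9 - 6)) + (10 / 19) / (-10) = 39437 / 133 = 296.52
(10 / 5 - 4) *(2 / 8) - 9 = -19 / 2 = -9.50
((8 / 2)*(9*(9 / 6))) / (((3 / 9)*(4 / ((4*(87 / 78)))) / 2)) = 4698 / 13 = 361.38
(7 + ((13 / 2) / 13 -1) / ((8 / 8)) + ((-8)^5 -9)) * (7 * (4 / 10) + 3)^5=-1344321216609 / 6250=-215091394.66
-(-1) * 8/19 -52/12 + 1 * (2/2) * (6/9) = -185/57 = -3.25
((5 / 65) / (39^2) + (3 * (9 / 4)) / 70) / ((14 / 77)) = 5875661 / 11072880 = 0.53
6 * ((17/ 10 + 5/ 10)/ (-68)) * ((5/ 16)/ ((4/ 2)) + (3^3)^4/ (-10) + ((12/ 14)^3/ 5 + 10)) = 96227469393/ 9329600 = 10314.21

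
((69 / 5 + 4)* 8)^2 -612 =491644 / 25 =19665.76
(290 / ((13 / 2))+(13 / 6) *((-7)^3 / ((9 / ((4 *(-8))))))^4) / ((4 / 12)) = 14378702971097.50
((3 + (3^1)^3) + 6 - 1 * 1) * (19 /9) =665 /9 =73.89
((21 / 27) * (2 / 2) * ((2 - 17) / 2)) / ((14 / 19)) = -95 / 12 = -7.92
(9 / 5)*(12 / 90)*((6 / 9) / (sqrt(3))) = 4*sqrt(3) / 75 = 0.09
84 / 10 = 42 / 5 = 8.40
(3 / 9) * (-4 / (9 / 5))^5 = -3200000 / 177147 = -18.06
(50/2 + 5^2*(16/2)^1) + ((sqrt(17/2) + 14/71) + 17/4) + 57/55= sqrt(34)/2 + 3600153/15620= 233.40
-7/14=-1/2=-0.50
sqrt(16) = 4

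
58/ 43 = 1.35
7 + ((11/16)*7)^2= 7721/256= 30.16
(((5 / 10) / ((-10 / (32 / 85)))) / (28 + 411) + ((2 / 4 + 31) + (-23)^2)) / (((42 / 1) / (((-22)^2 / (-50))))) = -8435739213 / 65301250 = -129.18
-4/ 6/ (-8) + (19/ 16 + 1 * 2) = 157/ 48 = 3.27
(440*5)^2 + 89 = 4840089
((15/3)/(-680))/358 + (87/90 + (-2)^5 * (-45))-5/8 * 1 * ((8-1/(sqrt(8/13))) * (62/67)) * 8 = 155 * sqrt(26)/134 + 68697379387/48931440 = 1409.85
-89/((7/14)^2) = -356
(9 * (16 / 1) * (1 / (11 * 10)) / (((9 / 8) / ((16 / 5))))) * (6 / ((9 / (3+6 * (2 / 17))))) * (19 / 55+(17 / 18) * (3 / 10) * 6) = 193536 / 10285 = 18.82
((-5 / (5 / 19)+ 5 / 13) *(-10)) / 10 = 242 / 13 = 18.62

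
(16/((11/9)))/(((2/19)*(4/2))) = 684/11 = 62.18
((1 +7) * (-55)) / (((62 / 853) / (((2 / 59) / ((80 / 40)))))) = -187660 / 1829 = -102.60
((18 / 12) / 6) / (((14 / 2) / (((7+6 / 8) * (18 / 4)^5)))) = 1830519 / 3584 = 510.75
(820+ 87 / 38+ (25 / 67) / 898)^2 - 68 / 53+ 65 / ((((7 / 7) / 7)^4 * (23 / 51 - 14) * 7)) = 8070385723319611815195 / 11964743875740767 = 674513.87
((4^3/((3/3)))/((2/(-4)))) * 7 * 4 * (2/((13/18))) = -9924.92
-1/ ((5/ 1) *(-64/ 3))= 3/ 320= 0.01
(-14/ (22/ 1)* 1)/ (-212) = 7/ 2332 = 0.00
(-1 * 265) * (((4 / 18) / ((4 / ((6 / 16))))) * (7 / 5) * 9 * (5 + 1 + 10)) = -1113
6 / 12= 1 / 2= 0.50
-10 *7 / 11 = -70 / 11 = -6.36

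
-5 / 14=-0.36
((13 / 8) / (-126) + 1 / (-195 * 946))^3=-63929465927623477 / 29764945279370036736000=-0.00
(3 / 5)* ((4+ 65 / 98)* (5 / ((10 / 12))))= 4113 / 245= 16.79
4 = 4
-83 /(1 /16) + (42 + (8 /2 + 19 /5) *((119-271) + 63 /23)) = -281777 /115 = -2450.23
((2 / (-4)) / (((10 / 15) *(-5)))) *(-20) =-3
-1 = -1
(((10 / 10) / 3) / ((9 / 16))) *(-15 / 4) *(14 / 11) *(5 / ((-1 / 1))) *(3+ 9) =5600 / 33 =169.70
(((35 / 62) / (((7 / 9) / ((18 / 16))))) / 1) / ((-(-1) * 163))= 0.01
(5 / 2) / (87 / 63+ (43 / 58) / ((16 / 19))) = 48720 / 44069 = 1.11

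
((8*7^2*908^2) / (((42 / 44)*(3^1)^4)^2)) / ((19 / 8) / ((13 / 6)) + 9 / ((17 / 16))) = 2822014953472 / 499377393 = 5651.07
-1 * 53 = -53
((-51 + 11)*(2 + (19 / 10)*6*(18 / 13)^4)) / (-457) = 3.84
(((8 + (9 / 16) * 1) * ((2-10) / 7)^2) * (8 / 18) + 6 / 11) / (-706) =-13379 / 1712403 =-0.01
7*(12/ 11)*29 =2436/ 11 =221.45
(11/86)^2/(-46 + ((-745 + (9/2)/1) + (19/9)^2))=-9801/468503318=-0.00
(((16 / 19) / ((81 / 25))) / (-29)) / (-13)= 400 / 580203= 0.00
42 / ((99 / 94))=1316 / 33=39.88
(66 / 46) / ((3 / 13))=143 / 23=6.22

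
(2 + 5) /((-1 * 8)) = -7 /8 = -0.88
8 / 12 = 2 / 3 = 0.67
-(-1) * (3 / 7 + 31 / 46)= 355 / 322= 1.10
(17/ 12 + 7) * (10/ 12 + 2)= 1717/ 72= 23.85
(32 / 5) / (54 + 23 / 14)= 448 / 3895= 0.12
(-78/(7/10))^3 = -474552000/343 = -1383533.53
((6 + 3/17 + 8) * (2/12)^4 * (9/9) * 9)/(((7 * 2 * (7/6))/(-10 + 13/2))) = -241/11424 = -0.02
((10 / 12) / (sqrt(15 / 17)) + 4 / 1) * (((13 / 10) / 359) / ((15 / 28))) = 91 * sqrt(255) / 242325 + 728 / 26925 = 0.03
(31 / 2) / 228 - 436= -198785 / 456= -435.93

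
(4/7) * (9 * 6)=216/7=30.86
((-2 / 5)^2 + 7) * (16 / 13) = 2864 / 325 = 8.81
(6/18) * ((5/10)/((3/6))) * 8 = 8/3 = 2.67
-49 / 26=-1.88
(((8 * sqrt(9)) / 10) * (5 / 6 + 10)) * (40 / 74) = 520 / 37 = 14.05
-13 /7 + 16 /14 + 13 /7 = 8 /7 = 1.14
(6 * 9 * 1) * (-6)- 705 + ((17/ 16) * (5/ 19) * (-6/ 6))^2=-95088839/ 92416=-1028.92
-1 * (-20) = 20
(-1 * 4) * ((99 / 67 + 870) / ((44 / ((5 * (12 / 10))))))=-350334 / 737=-475.35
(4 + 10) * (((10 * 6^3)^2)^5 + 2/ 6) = 92851046282708010317905920000000014/ 3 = 30950348760902670105968640000000000.00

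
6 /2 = 3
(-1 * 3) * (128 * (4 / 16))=-96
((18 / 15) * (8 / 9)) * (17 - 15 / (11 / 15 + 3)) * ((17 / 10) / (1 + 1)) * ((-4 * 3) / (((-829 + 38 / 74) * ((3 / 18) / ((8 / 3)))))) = 7316528 / 2682225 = 2.73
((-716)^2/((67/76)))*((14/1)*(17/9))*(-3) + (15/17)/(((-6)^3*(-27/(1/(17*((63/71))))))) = -109403191664275223/2371425336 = -46133938.95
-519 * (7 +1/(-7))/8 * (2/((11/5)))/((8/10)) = -38925/77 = -505.52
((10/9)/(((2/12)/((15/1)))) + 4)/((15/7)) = 728/15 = 48.53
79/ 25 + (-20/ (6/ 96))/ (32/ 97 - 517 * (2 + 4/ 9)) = 9412021/ 2757475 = 3.41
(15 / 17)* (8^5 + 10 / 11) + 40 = 5414350 / 187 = 28953.74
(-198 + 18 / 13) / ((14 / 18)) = -23004 / 91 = -252.79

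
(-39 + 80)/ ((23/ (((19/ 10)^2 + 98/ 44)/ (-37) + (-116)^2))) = 22453763939/ 936100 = 23986.50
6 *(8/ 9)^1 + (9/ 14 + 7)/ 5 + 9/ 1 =3331/ 210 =15.86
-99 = -99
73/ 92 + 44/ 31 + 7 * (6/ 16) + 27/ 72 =14867/ 2852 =5.21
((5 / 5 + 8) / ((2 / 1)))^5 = 1845.28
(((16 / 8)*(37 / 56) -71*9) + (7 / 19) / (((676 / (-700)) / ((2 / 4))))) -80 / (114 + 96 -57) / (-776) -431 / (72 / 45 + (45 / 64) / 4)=-2670724714267315 / 3032919879444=-880.58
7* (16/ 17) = 112/ 17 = 6.59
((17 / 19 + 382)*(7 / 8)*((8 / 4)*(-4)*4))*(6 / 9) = -7147.37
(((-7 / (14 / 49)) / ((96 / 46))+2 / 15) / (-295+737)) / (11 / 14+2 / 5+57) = -12999 / 28804256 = -0.00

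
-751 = -751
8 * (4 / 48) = 2 / 3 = 0.67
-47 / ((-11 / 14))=658 / 11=59.82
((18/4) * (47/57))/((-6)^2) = 47/456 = 0.10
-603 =-603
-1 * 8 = -8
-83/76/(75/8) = -166/1425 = -0.12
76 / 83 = 0.92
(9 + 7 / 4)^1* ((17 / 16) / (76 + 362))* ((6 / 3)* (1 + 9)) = 3655 / 7008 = 0.52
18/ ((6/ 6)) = 18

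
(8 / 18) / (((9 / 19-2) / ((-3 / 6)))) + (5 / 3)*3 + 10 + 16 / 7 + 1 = 33674 / 1827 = 18.43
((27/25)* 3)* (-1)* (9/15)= -243/125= -1.94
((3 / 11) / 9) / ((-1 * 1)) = -1 / 33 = -0.03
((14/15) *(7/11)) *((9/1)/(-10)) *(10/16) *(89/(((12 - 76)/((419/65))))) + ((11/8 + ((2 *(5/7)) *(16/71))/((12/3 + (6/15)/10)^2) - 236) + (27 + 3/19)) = -36048834783003589/176318849907200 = -204.45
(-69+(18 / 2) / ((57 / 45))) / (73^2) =-1176 / 101251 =-0.01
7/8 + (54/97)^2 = 89191/75272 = 1.18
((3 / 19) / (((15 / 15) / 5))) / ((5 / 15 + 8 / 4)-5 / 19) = 45 / 118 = 0.38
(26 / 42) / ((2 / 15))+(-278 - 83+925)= 568.64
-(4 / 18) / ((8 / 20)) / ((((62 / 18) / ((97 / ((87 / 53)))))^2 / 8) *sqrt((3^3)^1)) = -1057195240 *sqrt(3) / 7273809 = -251.74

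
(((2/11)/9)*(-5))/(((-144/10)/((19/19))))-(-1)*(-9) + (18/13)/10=-2051239/231660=-8.85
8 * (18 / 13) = 144 / 13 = 11.08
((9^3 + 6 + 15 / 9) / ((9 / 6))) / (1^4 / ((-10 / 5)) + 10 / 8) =17680 / 27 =654.81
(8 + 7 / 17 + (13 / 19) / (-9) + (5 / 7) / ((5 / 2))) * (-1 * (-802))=140701276 / 20349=6914.41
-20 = -20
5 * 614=3070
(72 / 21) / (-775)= -24 / 5425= -0.00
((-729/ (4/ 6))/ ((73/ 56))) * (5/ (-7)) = 43740/ 73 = 599.18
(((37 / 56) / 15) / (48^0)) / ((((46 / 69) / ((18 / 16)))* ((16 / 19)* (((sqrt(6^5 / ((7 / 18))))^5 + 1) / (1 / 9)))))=-1687903 / 550102655919495229128998512640 + 10167979873968* sqrt(21) / 268604812460691029848143805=0.00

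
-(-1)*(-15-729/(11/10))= -7455/11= -677.73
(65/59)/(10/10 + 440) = 65/26019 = 0.00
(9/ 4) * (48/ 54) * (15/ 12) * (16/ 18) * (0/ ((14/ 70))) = 0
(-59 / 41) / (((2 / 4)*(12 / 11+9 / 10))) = -12980 / 8979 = -1.45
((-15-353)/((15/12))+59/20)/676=-5829/13520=-0.43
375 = 375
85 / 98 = 0.87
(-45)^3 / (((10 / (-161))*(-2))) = -2934225 / 4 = -733556.25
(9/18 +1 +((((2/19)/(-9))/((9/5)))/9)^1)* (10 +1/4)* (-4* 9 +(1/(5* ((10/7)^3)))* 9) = -33472981421/61560000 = -543.75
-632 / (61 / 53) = -33496 / 61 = -549.11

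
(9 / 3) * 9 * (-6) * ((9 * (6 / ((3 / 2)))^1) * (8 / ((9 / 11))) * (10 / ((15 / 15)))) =-570240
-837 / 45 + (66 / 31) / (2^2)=-5601 / 310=-18.07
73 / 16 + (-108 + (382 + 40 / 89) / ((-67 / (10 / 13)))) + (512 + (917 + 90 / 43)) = 1323.26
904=904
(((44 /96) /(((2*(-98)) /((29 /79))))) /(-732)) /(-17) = -319 /4624389504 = -0.00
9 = 9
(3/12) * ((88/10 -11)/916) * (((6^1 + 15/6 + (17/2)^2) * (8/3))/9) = -3553/247320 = -0.01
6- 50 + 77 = 33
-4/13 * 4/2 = -8/13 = -0.62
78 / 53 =1.47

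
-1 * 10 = -10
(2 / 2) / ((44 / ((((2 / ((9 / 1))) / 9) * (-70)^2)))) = 2450 / 891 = 2.75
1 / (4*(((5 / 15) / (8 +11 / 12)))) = 107 / 16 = 6.69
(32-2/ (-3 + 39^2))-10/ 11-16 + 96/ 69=12509/ 759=16.48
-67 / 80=-0.84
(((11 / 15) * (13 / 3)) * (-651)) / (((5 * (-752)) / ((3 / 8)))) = 31031 / 150400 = 0.21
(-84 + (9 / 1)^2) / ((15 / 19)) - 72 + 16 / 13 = -4847 / 65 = -74.57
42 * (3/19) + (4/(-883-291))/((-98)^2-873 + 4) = 646058032/97421455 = 6.63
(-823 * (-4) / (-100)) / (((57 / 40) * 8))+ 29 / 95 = -736 / 285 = -2.58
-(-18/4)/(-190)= -0.02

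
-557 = -557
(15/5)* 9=27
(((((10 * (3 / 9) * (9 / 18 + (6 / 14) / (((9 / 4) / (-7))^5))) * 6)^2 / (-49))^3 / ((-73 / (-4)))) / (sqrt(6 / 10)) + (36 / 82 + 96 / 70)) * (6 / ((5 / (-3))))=-46764 / 7175 + 22080110086984865052738363837438445225000000000 * sqrt(15) / 166470621277652726241191349488571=513699642573494.03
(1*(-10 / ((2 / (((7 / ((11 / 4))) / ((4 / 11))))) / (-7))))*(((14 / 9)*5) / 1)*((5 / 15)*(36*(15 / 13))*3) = 1029000 / 13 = 79153.85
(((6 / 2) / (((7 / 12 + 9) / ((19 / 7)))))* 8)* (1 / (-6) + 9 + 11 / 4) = 63384 / 805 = 78.74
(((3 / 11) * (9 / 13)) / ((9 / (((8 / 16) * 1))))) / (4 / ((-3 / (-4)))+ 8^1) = 9 / 11440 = 0.00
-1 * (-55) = 55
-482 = -482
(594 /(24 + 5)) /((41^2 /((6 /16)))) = 891 /194996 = 0.00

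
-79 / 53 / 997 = -79 / 52841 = -0.00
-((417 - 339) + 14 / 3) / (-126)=124 / 189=0.66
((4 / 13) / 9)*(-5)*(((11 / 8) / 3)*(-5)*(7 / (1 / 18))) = 1925 / 39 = 49.36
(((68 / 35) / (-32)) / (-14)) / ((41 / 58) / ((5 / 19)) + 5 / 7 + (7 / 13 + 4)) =0.00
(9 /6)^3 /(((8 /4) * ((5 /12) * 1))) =81 /20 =4.05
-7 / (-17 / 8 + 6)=-56 / 31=-1.81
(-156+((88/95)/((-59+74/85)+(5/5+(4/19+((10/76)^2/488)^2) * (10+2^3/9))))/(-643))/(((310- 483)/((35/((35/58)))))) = 5508712101091688585736/105327956894132674567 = 52.30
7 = 7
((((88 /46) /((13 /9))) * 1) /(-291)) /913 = -12 /2407249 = -0.00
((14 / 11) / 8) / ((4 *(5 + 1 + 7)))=7 / 2288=0.00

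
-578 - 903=-1481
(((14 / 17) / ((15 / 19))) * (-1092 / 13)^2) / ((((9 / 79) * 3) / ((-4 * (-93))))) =2042897024 / 255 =8011360.88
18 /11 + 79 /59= 1931 /649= 2.98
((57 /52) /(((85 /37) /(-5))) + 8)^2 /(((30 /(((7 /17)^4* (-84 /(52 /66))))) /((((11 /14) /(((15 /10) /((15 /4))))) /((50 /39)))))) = -4.93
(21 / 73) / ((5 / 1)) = 21 / 365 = 0.06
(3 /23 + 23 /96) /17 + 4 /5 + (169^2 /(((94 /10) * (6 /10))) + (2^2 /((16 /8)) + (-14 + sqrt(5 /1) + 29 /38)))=sqrt(5) + 846973127537 /167598240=5055.83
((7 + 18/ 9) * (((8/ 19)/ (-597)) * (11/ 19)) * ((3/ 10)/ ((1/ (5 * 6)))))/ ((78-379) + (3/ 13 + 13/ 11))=339768/ 3077654599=0.00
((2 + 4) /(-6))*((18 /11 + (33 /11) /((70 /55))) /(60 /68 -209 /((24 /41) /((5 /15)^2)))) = 1129140 /10967341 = 0.10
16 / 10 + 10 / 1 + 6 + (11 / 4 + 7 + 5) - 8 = 24.35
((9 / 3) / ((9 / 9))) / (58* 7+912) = 3 / 1318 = 0.00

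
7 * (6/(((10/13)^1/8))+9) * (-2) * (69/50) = -172431/125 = -1379.45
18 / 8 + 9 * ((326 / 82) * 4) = 23841 / 164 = 145.37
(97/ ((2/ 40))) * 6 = 11640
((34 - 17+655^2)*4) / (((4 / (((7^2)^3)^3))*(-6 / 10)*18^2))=-3593918862524150513.67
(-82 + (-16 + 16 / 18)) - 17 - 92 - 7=-1918 / 9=-213.11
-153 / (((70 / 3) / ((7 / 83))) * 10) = -459 / 8300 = -0.06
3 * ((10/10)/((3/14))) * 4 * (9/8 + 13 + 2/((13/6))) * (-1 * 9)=-98595/13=-7584.23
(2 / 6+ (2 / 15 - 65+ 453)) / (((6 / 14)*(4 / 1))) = 40789 / 180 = 226.61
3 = 3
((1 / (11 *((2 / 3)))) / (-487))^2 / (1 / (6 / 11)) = 27 / 631343878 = 0.00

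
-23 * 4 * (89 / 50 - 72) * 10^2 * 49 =31655176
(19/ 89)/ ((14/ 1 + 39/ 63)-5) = 399/ 17978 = 0.02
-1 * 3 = -3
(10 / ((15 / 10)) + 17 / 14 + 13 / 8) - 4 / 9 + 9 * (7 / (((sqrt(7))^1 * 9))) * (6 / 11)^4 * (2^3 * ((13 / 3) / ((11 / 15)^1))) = 4567 / 504 + 673920 * sqrt(7) / 161051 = 20.13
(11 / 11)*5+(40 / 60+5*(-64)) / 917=12797 / 2751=4.65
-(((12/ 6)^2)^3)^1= -64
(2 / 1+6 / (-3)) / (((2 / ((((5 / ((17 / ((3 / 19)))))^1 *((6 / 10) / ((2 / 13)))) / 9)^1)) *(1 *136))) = 0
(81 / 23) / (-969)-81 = -81.00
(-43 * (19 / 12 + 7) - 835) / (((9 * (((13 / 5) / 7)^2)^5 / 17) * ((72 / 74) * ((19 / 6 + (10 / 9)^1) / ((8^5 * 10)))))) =-3582950560590.89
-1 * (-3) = 3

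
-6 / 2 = -3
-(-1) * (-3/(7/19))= -57/7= -8.14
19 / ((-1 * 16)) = -19 / 16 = -1.19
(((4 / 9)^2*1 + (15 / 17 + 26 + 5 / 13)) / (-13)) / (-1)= 491642 / 232713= 2.11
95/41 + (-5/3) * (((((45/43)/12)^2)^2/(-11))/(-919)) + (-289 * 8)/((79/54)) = -45222046510787790977/28657145728473856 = -1578.04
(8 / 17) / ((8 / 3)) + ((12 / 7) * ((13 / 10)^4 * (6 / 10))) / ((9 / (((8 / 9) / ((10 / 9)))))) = 813662 / 1859375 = 0.44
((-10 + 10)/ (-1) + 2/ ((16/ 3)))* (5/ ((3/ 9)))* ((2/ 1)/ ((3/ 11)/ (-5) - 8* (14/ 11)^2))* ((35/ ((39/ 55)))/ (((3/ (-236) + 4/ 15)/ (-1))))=15460396875/ 92011751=168.03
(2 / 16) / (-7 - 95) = -1 / 816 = -0.00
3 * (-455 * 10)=-13650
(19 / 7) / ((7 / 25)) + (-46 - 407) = -21722 / 49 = -443.31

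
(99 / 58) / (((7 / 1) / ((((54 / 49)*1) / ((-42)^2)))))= 297 / 1949612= 0.00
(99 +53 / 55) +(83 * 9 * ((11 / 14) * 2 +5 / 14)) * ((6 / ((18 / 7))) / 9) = 52081 / 110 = 473.46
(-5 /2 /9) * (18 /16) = -5 /16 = -0.31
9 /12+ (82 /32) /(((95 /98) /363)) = 729837 /760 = 960.31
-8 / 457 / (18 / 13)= -52 / 4113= -0.01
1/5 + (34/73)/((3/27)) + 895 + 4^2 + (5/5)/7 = 2339191/2555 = 915.53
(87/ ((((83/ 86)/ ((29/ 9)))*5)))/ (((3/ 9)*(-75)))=-72326/ 31125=-2.32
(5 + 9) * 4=56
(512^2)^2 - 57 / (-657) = 15049565405203 / 219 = 68719476736.09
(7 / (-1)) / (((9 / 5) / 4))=-140 / 9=-15.56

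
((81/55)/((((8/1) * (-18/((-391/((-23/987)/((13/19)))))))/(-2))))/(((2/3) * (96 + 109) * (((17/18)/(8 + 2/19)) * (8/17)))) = 371034027/11840800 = 31.34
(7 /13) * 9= 63 /13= 4.85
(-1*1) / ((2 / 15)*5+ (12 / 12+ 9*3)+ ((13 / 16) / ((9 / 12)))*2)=-6 / 185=-0.03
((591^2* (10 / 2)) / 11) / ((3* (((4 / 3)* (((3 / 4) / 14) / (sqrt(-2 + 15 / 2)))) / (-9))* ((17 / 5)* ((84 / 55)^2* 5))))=-160087125* sqrt(22) / 1904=-394367.21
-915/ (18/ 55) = -16775/ 6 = -2795.83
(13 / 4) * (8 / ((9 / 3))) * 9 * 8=624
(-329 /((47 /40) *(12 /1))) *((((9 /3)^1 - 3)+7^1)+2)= -210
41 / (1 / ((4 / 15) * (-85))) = -929.33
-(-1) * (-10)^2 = 100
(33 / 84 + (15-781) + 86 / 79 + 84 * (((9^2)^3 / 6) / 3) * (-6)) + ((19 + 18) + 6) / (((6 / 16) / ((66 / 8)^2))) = -32899757337 / 2212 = -14873308.02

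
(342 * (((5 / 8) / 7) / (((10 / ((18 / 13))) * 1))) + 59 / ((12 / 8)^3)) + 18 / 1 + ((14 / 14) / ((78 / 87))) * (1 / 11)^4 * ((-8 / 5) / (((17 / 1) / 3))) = 39.71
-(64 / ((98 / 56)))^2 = -65536 / 49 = -1337.47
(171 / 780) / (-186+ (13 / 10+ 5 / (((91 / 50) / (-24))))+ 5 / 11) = -4389 / 5008594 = -0.00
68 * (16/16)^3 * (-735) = -49980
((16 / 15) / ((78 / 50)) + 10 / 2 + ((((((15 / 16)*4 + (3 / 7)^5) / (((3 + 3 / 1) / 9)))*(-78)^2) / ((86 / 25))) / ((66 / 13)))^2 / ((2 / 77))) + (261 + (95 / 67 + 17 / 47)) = 524200131093561204761534339 / 3518744742655938432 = 148973616.85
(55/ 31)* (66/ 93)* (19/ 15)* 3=4598/ 961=4.78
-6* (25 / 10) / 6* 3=-15 / 2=-7.50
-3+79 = 76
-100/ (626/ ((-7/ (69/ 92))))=1400/ 939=1.49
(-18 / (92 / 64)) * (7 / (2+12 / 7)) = -7056 / 299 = -23.60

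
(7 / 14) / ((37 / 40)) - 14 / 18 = -0.24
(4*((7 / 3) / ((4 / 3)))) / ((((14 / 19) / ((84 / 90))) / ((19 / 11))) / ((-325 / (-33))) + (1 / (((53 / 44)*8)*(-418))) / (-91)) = 243754420 / 1616171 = 150.82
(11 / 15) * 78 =286 / 5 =57.20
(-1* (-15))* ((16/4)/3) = 20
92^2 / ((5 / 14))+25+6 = 118651 / 5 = 23730.20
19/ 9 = 2.11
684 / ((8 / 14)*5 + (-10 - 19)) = -26.16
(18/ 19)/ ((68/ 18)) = 81/ 323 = 0.25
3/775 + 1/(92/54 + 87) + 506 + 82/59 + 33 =11836098373/21902275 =540.40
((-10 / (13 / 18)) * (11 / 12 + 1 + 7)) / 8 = -15.43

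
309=309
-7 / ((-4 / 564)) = 987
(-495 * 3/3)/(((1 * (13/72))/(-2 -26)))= 997920/13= 76763.08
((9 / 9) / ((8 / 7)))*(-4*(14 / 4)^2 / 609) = -49 / 696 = -0.07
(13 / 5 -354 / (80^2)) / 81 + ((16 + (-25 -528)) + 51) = -125963057 / 259200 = -485.97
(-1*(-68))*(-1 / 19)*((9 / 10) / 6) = -51 / 95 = -0.54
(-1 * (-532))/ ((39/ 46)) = 627.49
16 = 16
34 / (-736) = -17 / 368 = -0.05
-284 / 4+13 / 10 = -697 / 10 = -69.70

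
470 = 470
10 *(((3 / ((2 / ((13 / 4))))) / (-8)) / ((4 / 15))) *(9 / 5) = -41.13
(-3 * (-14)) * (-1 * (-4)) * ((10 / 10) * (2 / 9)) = 112 / 3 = 37.33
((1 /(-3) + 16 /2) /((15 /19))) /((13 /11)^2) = 52877 /7605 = 6.95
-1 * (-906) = 906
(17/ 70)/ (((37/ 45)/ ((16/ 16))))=153/ 518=0.30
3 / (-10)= -3 / 10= -0.30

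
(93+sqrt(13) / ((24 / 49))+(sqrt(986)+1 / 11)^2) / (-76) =-32640 / 2299-49*sqrt(13) / 1824-sqrt(986) / 418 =-14.37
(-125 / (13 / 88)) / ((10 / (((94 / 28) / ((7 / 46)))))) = -1189100 / 637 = -1866.72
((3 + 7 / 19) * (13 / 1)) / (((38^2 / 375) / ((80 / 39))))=160000 / 6859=23.33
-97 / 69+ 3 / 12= -319 / 276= -1.16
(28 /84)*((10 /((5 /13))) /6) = 13 /9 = 1.44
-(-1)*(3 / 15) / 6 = 1 / 30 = 0.03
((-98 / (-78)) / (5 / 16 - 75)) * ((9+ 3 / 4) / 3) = -196 / 3585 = -0.05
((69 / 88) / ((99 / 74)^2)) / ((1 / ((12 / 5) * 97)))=101.99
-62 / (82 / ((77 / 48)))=-2387 / 1968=-1.21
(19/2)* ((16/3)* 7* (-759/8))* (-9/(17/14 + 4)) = 4239774/73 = 58079.10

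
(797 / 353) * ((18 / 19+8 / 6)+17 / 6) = 464651 / 40242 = 11.55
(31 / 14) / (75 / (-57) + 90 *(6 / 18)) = 589 / 7630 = 0.08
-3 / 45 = -1 / 15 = -0.07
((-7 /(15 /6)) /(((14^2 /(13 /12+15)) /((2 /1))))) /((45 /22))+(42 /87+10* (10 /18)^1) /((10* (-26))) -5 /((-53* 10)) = -22511779 /94410225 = -0.24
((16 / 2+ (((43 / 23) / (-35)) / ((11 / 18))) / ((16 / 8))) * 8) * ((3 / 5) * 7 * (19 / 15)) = 10708856 / 31625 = 338.62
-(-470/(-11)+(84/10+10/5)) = -2922/55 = -53.13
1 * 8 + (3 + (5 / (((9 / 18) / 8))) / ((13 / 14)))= 1263 / 13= 97.15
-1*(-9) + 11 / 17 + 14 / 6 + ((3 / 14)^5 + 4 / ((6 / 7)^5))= 20.63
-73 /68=-1.07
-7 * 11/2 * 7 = -539/2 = -269.50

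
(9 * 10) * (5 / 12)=75 / 2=37.50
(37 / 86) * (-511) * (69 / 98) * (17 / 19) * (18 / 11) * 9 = -256630113 / 125818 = -2039.69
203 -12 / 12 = 202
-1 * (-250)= 250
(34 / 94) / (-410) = -17 / 19270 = -0.00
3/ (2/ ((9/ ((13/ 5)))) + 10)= 135/ 476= 0.28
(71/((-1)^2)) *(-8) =-568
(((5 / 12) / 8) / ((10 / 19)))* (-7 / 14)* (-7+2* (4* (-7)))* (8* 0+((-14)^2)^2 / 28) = 136857 / 32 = 4276.78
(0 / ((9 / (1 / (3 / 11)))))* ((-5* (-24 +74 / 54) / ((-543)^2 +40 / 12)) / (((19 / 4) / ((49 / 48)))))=0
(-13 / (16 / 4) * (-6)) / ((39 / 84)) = 42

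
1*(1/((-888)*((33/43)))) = -43/29304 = -0.00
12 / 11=1.09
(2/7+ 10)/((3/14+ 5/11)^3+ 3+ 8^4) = 37566144/14971722863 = 0.00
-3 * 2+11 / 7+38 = 235 / 7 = 33.57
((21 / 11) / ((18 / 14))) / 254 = 49 / 8382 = 0.01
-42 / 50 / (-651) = 1 / 775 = 0.00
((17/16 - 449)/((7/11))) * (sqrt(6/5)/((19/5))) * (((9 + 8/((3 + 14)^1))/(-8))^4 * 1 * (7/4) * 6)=-158911324877151 * sqrt(30)/207998025728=-4184.62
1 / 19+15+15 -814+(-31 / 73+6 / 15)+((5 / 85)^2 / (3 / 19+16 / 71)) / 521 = -423226771243043 / 539849339755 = -783.97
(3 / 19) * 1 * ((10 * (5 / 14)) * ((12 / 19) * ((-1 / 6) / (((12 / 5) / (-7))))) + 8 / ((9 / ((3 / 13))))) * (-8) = -1.64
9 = 9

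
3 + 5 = 8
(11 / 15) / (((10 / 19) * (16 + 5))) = 209 / 3150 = 0.07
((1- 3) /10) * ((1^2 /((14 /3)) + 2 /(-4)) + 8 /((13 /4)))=-198 /455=-0.44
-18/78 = -3/13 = -0.23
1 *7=7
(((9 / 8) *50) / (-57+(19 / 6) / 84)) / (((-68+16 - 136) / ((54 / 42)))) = 18225 / 2698646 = 0.01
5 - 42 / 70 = 4.40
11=11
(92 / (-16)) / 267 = -23 / 1068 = -0.02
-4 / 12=-0.33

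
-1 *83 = -83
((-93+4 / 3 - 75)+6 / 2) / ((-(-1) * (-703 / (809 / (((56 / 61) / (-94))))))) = -1138826873 / 59052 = -19285.15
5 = 5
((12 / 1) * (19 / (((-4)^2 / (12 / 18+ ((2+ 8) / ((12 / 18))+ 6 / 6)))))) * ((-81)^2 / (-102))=-1038825 / 68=-15276.84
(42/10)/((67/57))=1197/335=3.57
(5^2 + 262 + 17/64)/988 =18385/63232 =0.29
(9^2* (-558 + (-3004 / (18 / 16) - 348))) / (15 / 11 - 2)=455202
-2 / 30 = -1 / 15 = -0.07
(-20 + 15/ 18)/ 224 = -115/ 1344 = -0.09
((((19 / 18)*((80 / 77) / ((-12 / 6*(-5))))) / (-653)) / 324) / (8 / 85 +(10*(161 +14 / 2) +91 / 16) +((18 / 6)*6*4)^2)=-25840 / 342462698686647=-0.00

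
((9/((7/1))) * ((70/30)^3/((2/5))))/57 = 245/342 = 0.72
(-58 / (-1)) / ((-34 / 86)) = -2494 / 17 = -146.71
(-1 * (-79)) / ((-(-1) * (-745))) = -79 / 745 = -0.11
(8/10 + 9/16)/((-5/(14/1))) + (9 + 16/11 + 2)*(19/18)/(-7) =-789059/138600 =-5.69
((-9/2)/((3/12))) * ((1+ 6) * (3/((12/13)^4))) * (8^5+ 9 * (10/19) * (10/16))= -497936786711/29184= -17061978.71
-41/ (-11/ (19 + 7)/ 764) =814424/ 11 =74038.55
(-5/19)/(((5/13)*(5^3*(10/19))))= -13/1250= -0.01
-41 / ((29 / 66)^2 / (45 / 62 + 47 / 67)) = -529447842 / 1746757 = -303.10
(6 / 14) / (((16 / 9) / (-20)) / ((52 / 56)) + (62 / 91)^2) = 159705 / 137308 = 1.16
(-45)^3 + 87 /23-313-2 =-2103033 /23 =-91436.22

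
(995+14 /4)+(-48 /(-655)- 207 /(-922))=998.80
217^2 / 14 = 6727 / 2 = 3363.50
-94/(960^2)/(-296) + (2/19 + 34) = 88385127293/2591539200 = 34.11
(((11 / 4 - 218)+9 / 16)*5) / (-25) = 687 / 16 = 42.94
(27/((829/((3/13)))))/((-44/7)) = -567/474188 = -0.00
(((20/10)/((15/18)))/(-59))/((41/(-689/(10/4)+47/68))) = 280407/1028075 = 0.27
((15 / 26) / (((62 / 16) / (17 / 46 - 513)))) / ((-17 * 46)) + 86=312033109 / 3624179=86.10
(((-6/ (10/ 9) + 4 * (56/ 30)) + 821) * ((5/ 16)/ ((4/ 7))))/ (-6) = -43211/ 576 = -75.02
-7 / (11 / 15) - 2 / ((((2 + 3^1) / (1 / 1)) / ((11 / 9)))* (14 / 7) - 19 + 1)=-5549 / 594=-9.34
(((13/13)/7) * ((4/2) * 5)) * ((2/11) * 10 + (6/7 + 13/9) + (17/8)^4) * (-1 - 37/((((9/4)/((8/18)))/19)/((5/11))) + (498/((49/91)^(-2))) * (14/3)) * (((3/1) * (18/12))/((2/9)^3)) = 287436970436046345/32833568768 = 8754362.72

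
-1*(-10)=10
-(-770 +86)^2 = -467856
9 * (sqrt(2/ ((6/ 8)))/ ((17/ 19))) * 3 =342 * sqrt(6)/ 17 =49.28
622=622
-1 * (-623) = 623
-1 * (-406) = 406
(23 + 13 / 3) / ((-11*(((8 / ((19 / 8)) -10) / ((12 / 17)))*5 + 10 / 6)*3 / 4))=12464 / 170445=0.07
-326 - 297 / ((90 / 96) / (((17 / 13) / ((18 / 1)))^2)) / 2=-2485588 / 7605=-326.84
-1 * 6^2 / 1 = -36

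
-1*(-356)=356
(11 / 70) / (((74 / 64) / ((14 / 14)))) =176 / 1295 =0.14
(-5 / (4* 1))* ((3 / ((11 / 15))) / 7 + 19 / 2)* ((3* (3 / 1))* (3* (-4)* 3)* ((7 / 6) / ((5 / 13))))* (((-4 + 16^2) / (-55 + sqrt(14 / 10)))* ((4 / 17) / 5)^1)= -343414890 / 128503 - 68682978* sqrt(35) / 7067665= -2729.92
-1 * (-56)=56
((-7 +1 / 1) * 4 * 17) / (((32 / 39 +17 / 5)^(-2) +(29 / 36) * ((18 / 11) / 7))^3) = -463043014588787329142136768 / 16578236441295230990471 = -27930.78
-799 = -799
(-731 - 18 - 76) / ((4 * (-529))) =0.39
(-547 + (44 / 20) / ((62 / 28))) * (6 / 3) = -169262 / 155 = -1092.01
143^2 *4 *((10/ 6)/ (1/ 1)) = 408980/ 3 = 136326.67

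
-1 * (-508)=508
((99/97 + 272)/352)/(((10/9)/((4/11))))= 238347/938960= 0.25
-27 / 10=-2.70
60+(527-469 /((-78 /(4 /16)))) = 183613 /312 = 588.50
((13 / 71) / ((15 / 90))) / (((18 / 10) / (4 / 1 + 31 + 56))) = 11830 / 213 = 55.54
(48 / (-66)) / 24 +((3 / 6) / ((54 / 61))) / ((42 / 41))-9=-423065 / 49896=-8.48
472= 472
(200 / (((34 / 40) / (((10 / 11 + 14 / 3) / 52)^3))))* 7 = 2725408000 / 1342211013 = 2.03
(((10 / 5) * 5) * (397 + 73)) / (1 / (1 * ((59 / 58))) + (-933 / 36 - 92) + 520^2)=3327600 / 191360411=0.02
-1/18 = -0.06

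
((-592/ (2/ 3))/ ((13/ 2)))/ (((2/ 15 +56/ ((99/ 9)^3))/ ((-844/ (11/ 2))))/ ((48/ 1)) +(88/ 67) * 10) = -8749396085760/ 841173438079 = -10.40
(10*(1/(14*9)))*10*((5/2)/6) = 125/378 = 0.33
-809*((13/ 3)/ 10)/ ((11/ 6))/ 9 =-10517/ 495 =-21.25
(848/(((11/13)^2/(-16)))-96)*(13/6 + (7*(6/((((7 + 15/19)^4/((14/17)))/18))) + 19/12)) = -287766543215337/3855149177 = -74644.72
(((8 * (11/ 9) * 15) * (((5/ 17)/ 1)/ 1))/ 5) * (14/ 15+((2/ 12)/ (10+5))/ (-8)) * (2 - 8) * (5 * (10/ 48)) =-184525/ 3672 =-50.25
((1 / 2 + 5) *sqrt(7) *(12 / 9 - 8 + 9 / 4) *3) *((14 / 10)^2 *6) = -85701 *sqrt(7) / 100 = -2267.44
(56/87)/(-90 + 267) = 56/15399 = 0.00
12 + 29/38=485/38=12.76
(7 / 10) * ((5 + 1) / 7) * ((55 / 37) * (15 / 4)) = 495 / 148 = 3.34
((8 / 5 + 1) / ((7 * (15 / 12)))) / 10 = 26 / 875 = 0.03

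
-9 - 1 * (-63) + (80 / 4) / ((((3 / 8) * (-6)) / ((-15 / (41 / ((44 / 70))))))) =48254 / 861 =56.04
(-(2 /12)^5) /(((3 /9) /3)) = -1 /864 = -0.00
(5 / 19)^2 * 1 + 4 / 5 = 1569 / 1805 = 0.87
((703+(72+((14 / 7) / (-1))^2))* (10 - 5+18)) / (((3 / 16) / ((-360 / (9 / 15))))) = -57334400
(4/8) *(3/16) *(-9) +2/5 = -71/160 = -0.44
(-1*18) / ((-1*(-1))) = -18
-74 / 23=-3.22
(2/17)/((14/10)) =10/119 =0.08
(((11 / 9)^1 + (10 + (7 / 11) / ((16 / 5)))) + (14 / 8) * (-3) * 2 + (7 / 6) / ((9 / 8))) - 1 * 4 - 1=-14455 / 4752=-3.04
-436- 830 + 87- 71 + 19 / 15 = -18731 / 15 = -1248.73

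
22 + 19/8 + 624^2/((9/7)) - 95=2422219/8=302777.38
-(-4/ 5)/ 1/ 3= 0.27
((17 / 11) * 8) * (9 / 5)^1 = 1224 / 55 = 22.25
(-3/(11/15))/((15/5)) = -15/11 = -1.36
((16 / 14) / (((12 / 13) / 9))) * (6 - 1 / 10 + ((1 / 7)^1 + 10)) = 43797 / 245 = 178.76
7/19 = 0.37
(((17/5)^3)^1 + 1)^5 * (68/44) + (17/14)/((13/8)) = 456444991848941822036/2777099609375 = 164360324.10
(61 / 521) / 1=61 / 521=0.12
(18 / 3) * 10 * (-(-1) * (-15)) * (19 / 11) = -17100 / 11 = -1554.55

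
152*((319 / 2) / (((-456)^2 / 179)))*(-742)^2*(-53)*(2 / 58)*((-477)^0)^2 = -14363801837 / 684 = -20999710.29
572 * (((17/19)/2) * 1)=4862/19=255.89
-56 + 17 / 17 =-55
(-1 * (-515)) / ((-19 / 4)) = -2060 / 19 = -108.42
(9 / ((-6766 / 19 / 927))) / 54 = -5871 / 13532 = -0.43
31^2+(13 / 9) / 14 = 121099 / 126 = 961.10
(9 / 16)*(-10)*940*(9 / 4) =-95175 / 8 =-11896.88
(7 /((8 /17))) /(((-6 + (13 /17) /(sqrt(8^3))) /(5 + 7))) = -158473728 /5326679 -631176 * sqrt(2) /5326679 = -29.92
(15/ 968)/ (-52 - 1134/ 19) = -285/ 2054096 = -0.00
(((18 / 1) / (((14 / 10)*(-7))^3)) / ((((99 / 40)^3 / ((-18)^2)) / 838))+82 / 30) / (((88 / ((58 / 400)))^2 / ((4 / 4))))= -671168271970061 / 727583581401600000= -0.00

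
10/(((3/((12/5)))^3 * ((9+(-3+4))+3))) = 128/325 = 0.39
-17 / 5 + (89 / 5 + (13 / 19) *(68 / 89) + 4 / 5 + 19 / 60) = 16.04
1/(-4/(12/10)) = -3/10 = -0.30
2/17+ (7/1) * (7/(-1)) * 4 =-3330/17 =-195.88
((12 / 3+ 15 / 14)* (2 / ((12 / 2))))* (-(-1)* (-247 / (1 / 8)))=-70148 / 21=-3340.38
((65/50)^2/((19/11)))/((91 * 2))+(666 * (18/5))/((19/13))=43636463/26600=1640.47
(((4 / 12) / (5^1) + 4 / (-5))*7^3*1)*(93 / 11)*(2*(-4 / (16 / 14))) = 74431 / 5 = 14886.20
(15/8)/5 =3/8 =0.38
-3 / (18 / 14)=-7 / 3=-2.33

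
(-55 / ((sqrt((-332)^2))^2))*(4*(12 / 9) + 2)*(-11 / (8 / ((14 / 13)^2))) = 326095 / 55883568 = 0.01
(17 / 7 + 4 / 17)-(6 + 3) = -754 / 119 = -6.34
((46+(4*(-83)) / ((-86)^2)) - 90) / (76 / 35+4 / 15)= -8551095 / 473344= -18.07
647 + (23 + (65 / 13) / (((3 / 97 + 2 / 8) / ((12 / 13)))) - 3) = 968419 / 1417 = 683.43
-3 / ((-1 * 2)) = 3 / 2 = 1.50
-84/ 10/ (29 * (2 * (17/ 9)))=-0.08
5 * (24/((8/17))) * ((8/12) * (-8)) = -1360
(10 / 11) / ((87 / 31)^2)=9610 / 83259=0.12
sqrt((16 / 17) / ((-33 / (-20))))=8 * sqrt(2805) / 561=0.76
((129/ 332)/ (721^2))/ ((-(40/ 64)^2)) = -2064/ 1078670075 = -0.00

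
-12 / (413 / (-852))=10224 / 413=24.76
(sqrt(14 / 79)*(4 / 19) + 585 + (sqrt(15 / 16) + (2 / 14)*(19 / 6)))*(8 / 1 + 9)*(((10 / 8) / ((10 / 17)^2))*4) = 4913*sqrt(1106) / 7505 + 4913*sqrt(15) / 80 + 120805757 / 840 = 144076.00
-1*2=-2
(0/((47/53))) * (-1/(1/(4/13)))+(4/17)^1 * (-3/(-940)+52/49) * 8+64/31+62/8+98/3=3239420617/72820860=44.48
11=11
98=98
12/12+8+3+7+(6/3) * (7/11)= 223/11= 20.27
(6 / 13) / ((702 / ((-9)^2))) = 9 / 169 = 0.05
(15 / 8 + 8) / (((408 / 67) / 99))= 174669 / 1088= 160.54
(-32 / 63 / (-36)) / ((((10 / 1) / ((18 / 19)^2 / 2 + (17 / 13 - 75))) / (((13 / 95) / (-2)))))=687464 / 97226325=0.01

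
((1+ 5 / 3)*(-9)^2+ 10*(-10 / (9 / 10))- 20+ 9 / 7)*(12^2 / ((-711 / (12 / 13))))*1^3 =-347456 / 21567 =-16.11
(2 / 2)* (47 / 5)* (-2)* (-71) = 6674 / 5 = 1334.80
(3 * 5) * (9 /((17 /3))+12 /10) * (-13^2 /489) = -40053 /2771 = -14.45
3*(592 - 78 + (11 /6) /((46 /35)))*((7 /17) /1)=995743 /1564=636.66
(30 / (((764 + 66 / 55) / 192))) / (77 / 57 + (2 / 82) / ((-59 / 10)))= 1985515200 / 355230709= 5.59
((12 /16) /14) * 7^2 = 2.62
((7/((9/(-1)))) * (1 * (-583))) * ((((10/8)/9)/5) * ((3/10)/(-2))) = -4081/2160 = -1.89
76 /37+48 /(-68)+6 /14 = 7823 /4403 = 1.78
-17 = -17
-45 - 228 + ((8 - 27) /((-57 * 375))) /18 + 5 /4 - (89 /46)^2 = -2951153471 /10712250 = -275.49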